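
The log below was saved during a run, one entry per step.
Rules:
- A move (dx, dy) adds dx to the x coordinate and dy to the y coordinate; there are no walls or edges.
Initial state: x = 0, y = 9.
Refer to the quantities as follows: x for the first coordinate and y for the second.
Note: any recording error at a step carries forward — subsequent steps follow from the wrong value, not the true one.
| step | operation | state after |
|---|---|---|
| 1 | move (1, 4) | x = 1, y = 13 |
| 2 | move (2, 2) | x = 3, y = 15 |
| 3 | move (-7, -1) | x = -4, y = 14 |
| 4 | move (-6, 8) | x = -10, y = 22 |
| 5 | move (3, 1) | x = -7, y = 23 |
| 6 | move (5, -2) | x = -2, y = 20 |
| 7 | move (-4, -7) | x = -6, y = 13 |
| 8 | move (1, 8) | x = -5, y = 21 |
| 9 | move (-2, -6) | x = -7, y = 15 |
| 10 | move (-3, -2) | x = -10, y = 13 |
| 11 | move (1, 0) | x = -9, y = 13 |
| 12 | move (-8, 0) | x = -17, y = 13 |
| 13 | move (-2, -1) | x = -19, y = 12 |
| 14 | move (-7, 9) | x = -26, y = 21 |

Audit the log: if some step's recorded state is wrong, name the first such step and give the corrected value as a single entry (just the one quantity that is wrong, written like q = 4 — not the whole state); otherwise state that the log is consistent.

step 1: x = 0 + (1) = 1, y = 9 + (4) = 13 -> no discrepancy
step 2: x = 1 + (2) = 3, y = 13 + (2) = 15 -> matches
step 3: x = 3 + (-7) = -4, y = 15 + (-1) = 14 -> consistent with the log
step 4: x = -4 + (-6) = -10, y = 14 + (8) = 22 -> matches
step 5: x = -10 + (3) = -7, y = 22 + (1) = 23 -> confirmed correct
step 6: x = -7 + (5) = -2, y = 23 + (-2) = 21 -> this is not what the log shows
The earliest wrong entry is at step 6: it should read y = 21.

step 6, y = 21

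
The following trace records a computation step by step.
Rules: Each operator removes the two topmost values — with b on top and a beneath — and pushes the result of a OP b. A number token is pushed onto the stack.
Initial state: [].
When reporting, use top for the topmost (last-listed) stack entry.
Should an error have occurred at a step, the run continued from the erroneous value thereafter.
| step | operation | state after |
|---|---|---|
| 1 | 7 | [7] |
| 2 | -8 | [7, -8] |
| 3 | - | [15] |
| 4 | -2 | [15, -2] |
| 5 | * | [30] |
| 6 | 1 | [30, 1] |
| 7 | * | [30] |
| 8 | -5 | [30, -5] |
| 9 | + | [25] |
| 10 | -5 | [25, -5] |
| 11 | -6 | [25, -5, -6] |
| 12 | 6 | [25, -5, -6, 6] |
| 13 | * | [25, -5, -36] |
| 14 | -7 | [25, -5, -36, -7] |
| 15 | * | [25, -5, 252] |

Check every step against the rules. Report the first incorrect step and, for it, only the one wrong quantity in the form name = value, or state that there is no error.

step 5, top = -30

step 1: push 7: top = 7 -> agrees with the trace
step 2: push -8: top = -8 -> matches
step 3: 7 - -8 = 15 -> checks out
step 4: push -2: top = -2 -> same as recorded
step 5: 15 * -2 = -30 -> a discrepancy with the trace
That makes step 5 the first incorrect line — top = -30 is what it should show.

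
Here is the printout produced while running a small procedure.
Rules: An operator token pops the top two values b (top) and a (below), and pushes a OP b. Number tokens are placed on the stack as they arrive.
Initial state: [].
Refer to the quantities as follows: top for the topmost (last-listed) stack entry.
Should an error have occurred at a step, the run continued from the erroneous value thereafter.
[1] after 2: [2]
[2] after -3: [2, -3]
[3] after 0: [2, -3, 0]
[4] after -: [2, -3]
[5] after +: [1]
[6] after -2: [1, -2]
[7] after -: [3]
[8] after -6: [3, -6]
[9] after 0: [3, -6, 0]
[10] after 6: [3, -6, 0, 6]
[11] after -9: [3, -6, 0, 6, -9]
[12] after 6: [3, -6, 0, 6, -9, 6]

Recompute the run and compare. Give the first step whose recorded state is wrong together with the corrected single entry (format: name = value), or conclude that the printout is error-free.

step 5, top = -1

1. push 2: top = 2 (confirmed correct)
2. push -3: top = -3 (confirmed correct)
3. push 0: top = 0 (no discrepancy)
4. -3 - 0 = -3 (consistent with the printout)
5. 2 + -3 = -1 (the printout has a different value)
First deviation found at step 5; the corrected entry is top = -1.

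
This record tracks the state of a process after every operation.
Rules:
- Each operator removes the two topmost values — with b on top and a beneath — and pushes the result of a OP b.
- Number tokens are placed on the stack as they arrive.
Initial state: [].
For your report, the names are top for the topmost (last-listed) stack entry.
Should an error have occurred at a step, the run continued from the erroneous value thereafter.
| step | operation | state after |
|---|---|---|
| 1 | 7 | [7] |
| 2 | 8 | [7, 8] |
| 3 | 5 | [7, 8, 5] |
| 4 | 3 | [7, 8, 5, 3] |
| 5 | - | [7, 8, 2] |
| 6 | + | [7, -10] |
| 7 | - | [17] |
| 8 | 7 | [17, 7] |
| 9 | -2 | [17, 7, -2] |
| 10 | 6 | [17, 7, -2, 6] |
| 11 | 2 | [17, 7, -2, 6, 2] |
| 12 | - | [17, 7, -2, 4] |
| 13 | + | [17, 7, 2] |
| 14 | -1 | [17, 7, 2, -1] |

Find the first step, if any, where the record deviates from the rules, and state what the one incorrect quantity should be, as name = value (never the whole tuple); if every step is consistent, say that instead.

Recomputing the run from the initial state:
step 1: [7]
step 2: [7, 8]
step 3: [7, 8, 5]
step 4: [7, 8, 5, 3]
step 5: [7, 8, 2]
step 6: [7, 10]
step 7: [-3]
step 8: [-3, 7]
step 9: [-3, 7, -2]
step 10: [-3, 7, -2, 6]
step 11: [-3, 7, -2, 6, 2]
step 12: [-3, 7, -2, 4]
step 13: [-3, 7, 2]
step 14: [-3, 7, 2, -1]
The first disagreement with the record is at step 6, where the value should be top = 10.

step 6, top = 10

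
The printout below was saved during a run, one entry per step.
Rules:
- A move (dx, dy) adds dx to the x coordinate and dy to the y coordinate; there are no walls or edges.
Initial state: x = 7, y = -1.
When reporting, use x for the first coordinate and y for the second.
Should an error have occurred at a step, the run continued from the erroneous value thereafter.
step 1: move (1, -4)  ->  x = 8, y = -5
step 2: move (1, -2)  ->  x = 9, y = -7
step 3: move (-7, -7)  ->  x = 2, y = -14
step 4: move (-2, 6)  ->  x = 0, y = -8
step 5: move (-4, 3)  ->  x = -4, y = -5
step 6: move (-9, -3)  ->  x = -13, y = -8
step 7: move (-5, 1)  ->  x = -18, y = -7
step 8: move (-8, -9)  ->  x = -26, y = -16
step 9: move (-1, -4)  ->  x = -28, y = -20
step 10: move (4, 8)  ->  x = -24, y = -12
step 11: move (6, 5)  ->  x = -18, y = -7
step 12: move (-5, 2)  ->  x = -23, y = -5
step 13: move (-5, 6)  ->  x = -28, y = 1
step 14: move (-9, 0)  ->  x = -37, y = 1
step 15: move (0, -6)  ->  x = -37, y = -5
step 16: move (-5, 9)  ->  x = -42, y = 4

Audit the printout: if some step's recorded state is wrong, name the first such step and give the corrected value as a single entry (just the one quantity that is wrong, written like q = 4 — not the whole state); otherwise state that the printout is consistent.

step 9, x = -27

Step 1: x = 7 + (1) = 8, y = -1 + (-4) = -5 — exactly as logged.
Step 2: x = 8 + (1) = 9, y = -5 + (-2) = -7 — matches.
Step 3: x = 9 + (-7) = 2, y = -7 + (-7) = -14 — same as recorded.
Step 4: x = 2 + (-2) = 0, y = -14 + (6) = -8 — no discrepancy.
Step 5: x = 0 + (-4) = -4, y = -8 + (3) = -5 — same as recorded.
Step 6: x = -4 + (-9) = -13, y = -5 + (-3) = -8 — checks out.
Step 7: x = -13 + (-5) = -18, y = -8 + (1) = -7 — no discrepancy.
Step 8: x = -18 + (-8) = -26, y = -7 + (-9) = -16 — same as recorded.
Step 9: x = -26 + (-1) = -27, y = -16 + (-4) = -20 — this is not what the printout shows.
So the first discrepancy is step 9, where the right value is x = -27.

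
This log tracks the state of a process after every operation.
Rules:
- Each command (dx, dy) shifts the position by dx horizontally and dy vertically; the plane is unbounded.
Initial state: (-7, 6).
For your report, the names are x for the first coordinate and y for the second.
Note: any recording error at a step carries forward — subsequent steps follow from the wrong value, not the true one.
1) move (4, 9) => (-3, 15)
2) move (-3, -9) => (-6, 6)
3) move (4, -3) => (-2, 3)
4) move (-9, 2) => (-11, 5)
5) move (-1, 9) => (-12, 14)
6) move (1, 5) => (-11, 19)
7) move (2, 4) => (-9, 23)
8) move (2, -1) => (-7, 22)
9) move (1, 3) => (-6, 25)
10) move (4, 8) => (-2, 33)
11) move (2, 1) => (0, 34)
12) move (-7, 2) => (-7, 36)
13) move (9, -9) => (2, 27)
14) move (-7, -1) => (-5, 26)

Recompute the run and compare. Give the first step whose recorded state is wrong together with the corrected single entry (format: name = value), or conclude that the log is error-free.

no error

Recomputing the run from the initial state:
step 1: x = -3, y = 15
step 2: x = -6, y = 6
step 3: x = -2, y = 3
step 4: x = -11, y = 5
step 5: x = -12, y = 14
step 6: x = -11, y = 19
step 7: x = -9, y = 23
step 8: x = -7, y = 22
step 9: x = -6, y = 25
step 10: x = -2, y = 33
step 11: x = 0, y = 34
step 12: x = -7, y = 36
step 13: x = 2, y = 27
step 14: x = -5, y = 26
This matches the log at every step.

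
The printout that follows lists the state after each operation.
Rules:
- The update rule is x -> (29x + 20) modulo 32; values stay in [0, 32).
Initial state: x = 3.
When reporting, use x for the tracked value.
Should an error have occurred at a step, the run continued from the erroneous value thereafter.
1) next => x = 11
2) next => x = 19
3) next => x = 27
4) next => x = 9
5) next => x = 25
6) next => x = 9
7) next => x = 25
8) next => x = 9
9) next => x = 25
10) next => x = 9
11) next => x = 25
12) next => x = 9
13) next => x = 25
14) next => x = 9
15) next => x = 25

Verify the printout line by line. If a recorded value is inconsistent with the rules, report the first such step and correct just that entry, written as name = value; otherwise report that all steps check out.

Recomputing the run from the initial state:
step 1: x = 11
step 2: x = 19
step 3: x = 27
step 4: x = 3
step 5: x = 11
step 6: x = 19
step 7: x = 27
step 8: x = 3
step 9: x = 11
step 10: x = 19
step 11: x = 27
step 12: x = 3
step 13: x = 11
step 14: x = 19
step 15: x = 27
The first disagreement with the printout is at step 4, where the value should be x = 3.

step 4, x = 3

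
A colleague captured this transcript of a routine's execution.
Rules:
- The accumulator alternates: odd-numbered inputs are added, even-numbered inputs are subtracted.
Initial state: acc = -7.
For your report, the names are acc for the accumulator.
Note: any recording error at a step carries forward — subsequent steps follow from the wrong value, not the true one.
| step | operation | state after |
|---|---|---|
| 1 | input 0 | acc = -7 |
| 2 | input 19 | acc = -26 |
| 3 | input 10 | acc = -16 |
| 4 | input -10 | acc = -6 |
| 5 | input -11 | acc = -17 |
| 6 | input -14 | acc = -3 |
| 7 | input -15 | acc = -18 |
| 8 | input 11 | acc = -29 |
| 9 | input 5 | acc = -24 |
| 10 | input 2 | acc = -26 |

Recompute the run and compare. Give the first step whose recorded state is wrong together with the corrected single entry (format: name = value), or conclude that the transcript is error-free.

1. acc = -7 + 0 = -7 (consistent with the transcript)
2. acc = -7 - 19 = -26 (exactly as logged)
3. acc = -26 + 10 = -16 (agrees with the transcript)
4. acc = -16 - -10 = -6 (in agreement)
5. acc = -6 + -11 = -17 (consistent with the transcript)
6. acc = -17 - -14 = -3 (matches)
7. acc = -3 + -15 = -18 (confirmed correct)
8. acc = -18 - 11 = -29 (matches)
9. acc = -29 + 5 = -24 (confirmed correct)
10. acc = -24 - 2 = -26 (checks out)
Every step is consistent.

no error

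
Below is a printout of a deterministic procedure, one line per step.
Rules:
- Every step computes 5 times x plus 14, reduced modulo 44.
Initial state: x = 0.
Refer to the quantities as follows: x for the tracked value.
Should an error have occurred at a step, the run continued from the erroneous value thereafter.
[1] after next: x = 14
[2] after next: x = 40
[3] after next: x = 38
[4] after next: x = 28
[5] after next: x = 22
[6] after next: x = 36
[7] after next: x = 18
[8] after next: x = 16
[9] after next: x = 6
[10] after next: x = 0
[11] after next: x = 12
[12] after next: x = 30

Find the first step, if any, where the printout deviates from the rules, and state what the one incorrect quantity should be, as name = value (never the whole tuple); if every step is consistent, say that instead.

step 1: x = (5*0 + 14) mod 44 = 14 -> in agreement
step 2: x = (5*14 + 14) mod 44 = 40 -> no discrepancy
step 3: x = (5*40 + 14) mod 44 = 38 -> checks out
step 4: x = (5*38 + 14) mod 44 = 28 -> in agreement
step 5: x = (5*28 + 14) mod 44 = 22 -> agrees with the printout
step 6: x = (5*22 + 14) mod 44 = 36 -> confirmed correct
step 7: x = (5*36 + 14) mod 44 = 18 -> same as recorded
step 8: x = (5*18 + 14) mod 44 = 16 -> same as recorded
step 9: x = (5*16 + 14) mod 44 = 6 -> confirmed correct
step 10: x = (5*6 + 14) mod 44 = 0 -> verified
step 11: x = (5*0 + 14) mod 44 = 14 -> the printout has a different value
So the first discrepancy is step 11, where the right value is x = 14.

step 11, x = 14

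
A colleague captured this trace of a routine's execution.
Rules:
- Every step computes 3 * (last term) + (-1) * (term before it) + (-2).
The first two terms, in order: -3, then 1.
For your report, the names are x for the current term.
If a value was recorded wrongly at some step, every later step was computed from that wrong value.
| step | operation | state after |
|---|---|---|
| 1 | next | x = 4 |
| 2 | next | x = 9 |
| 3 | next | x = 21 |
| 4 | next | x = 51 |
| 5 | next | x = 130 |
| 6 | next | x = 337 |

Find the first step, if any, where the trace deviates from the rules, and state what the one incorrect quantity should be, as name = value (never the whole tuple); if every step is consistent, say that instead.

step 4, x = 52

Step 1: x = 3*(1) + (-1)*(-3) + (-2) = 4 — checks out.
Step 2: x = 3*(4) + (-1)*(1) + (-2) = 9 — matches.
Step 3: x = 3*(9) + (-1)*(4) + (-2) = 21 — agrees with the trace.
Step 4: x = 3*(21) + (-1)*(9) + (-2) = 52 — the recorded entry deviates here.
Step 4 is the first one off; corrected, x = 52.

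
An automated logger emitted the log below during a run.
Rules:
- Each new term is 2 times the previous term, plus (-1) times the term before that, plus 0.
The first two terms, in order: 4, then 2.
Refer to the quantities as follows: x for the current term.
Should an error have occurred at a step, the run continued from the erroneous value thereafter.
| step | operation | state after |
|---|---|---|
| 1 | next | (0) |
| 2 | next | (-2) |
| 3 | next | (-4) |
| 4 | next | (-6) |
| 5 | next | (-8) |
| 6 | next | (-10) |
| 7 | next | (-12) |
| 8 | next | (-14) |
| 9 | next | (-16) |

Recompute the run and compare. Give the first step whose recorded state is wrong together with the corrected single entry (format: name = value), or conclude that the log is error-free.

no error

1. x = 2*(2) + (-1)*(4) + (0) = 0 (exactly as logged)
2. x = 2*(0) + (-1)*(2) + (0) = -2 (exactly as logged)
3. x = 2*(-2) + (-1)*(0) + (0) = -4 (same as recorded)
4. x = 2*(-4) + (-1)*(-2) + (0) = -6 (checks out)
5. x = 2*(-6) + (-1)*(-4) + (0) = -8 (no discrepancy)
6. x = 2*(-8) + (-1)*(-6) + (0) = -10 (verified)
7. x = 2*(-10) + (-1)*(-8) + (0) = -12 (confirmed correct)
8. x = 2*(-12) + (-1)*(-10) + (0) = -14 (in agreement)
9. x = 2*(-14) + (-1)*(-12) + (0) = -16 (checks out)
The whole run recomputes cleanly — no discrepancies.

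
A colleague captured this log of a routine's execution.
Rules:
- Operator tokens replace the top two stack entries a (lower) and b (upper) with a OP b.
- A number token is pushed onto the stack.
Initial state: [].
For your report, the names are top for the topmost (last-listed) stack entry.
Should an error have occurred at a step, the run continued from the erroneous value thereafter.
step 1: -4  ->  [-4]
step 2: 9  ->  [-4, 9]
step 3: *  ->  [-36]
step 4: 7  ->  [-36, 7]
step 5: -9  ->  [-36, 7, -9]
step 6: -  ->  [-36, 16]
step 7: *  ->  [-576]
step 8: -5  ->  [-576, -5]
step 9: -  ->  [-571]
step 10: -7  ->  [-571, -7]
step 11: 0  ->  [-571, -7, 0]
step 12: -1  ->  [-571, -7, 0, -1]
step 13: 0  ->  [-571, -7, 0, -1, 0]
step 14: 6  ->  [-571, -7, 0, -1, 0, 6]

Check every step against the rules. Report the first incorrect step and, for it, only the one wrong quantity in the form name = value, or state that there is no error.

1. push -4: top = -4 (consistent with the log)
2. push 9: top = 9 (matches)
3. -4 * 9 = -36 (no discrepancy)
4. push 7: top = 7 (matches)
5. push -9: top = -9 (matches)
6. 7 - -9 = 16 (exactly as logged)
7. -36 * 16 = -576 (no discrepancy)
8. push -5: top = -5 (exactly as logged)
9. -576 - -5 = -571 (verified)
10. push -7: top = -7 (verified)
11. push 0: top = 0 (no discrepancy)
12. push -1: top = -1 (exactly as logged)
13. push 0: top = 0 (agrees with the log)
14. push 6: top = 6 (same as recorded)
The whole run recomputes cleanly — no discrepancies.

no error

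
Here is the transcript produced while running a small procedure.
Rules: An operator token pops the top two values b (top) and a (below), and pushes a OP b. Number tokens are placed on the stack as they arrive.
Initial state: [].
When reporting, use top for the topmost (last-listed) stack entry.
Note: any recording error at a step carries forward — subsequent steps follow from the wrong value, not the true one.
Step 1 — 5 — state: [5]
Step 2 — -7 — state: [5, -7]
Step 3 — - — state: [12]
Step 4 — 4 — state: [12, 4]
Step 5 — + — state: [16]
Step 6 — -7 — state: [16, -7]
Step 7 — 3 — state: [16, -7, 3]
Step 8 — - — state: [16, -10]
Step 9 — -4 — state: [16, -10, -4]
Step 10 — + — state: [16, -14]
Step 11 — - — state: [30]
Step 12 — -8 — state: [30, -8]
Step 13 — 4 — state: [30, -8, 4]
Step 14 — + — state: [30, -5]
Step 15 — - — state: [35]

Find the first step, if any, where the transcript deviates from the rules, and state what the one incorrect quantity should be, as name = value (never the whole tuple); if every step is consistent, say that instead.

Recomputing the run from the initial state:
step 1: [5]
step 2: [5, -7]
step 3: [12]
step 4: [12, 4]
step 5: [16]
step 6: [16, -7]
step 7: [16, -7, 3]
step 8: [16, -10]
step 9: [16, -10, -4]
step 10: [16, -14]
step 11: [30]
step 12: [30, -8]
step 13: [30, -8, 4]
step 14: [30, -4]
step 15: [34]
The first disagreement with the transcript is at step 14, where the value should be top = -4.

step 14, top = -4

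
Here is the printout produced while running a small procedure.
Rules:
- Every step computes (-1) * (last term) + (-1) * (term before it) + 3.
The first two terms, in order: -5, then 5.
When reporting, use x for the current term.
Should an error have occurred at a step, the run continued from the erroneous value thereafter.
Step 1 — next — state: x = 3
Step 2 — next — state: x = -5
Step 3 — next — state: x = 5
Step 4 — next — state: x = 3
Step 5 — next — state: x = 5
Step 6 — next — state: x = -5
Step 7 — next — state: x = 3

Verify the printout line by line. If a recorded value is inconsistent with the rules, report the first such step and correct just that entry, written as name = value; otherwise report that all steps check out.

Recomputing the run from the initial state:
step 1: x = 3
step 2: x = -5
step 3: x = 5
step 4: x = 3
step 5: x = -5
step 6: x = 5
step 7: x = 3
The first disagreement with the printout is at step 5, where the value should be x = -5.

step 5, x = -5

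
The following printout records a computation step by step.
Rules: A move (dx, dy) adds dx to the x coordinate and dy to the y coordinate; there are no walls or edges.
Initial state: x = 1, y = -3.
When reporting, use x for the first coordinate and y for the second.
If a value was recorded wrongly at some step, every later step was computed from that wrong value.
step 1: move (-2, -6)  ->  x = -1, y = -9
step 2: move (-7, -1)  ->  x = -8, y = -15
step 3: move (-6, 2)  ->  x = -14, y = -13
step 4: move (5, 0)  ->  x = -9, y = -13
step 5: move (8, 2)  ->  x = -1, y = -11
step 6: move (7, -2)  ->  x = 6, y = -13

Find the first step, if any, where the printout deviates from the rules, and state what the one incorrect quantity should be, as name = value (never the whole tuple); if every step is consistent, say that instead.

step 2, y = -10

1. x = 1 + (-2) = -1, y = -3 + (-6) = -9 (matches)
2. x = -1 + (-7) = -8, y = -9 + (-1) = -10 (the printout disagrees here)
So the first discrepancy is step 2, where the right value is y = -10.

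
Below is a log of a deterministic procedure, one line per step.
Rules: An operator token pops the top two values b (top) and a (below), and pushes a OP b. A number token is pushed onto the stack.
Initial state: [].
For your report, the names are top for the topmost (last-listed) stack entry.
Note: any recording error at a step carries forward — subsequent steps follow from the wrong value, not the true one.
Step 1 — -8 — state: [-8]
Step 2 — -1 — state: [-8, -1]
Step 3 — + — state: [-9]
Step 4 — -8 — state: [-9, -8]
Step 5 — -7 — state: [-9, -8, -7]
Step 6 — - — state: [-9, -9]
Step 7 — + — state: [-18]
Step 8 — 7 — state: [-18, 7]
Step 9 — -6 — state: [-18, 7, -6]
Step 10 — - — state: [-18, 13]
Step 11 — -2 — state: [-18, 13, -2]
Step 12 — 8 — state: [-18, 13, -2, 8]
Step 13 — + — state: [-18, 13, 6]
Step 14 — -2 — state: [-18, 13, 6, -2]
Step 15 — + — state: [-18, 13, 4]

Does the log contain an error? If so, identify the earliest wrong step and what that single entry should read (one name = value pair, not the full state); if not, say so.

Recomputing the run from the initial state:
step 1: [-8]
step 2: [-8, -1]
step 3: [-9]
step 4: [-9, -8]
step 5: [-9, -8, -7]
step 6: [-9, -1]
step 7: [-10]
step 8: [-10, 7]
step 9: [-10, 7, -6]
step 10: [-10, 13]
step 11: [-10, 13, -2]
step 12: [-10, 13, -2, 8]
step 13: [-10, 13, 6]
step 14: [-10, 13, 6, -2]
step 15: [-10, 13, 4]
The first disagreement with the log is at step 6, where the value should be top = -1.

step 6, top = -1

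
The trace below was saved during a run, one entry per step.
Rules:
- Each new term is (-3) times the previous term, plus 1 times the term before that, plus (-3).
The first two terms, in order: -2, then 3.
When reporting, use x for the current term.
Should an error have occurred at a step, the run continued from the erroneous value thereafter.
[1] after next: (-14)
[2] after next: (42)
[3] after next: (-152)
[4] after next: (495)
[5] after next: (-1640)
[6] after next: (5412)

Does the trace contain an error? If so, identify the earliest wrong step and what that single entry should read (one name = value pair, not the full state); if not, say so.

step 3, x = -143

1. x = -3*(3) + (1)*(-2) + (-3) = -14 (same as recorded)
2. x = -3*(-14) + (1)*(3) + (-3) = 42 (matches)
3. x = -3*(42) + (1)*(-14) + (-3) = -143 (this is not what the trace shows)
That makes step 3 the first incorrect line — x = -143 is what it should show.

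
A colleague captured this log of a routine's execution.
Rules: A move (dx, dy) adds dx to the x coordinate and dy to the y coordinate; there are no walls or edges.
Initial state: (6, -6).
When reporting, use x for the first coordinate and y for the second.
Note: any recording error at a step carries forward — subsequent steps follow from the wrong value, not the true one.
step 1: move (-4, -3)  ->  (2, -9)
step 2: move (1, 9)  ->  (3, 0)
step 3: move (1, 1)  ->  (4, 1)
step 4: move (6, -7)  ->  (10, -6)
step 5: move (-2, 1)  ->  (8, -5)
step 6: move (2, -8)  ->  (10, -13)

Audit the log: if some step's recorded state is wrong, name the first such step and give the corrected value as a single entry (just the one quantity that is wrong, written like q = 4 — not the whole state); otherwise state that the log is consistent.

no error

Recomputing the run from the initial state:
step 1: x = 2, y = -9
step 2: x = 3, y = 0
step 3: x = 4, y = 1
step 4: x = 10, y = -6
step 5: x = 8, y = -5
step 6: x = 10, y = -13
This matches the log at every step.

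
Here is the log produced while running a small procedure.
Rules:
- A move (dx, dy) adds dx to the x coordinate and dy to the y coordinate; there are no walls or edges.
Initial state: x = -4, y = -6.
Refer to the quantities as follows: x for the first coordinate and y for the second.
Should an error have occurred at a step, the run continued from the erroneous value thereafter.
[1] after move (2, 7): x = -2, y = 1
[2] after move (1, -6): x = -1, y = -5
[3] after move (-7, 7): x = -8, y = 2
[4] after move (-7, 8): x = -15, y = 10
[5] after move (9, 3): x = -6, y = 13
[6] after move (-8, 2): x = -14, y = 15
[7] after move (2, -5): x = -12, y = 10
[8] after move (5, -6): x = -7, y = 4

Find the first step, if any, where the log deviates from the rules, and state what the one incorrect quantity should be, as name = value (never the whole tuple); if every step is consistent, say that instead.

no error

step 1: x = -4 + (2) = -2, y = -6 + (7) = 1 -> confirmed correct
step 2: x = -2 + (1) = -1, y = 1 + (-6) = -5 -> in agreement
step 3: x = -1 + (-7) = -8, y = -5 + (7) = 2 -> checks out
step 4: x = -8 + (-7) = -15, y = 2 + (8) = 10 -> consistent with the log
step 5: x = -15 + (9) = -6, y = 10 + (3) = 13 -> no discrepancy
step 6: x = -6 + (-8) = -14, y = 13 + (2) = 15 -> matches
step 7: x = -14 + (2) = -12, y = 15 + (-5) = 10 -> checks out
step 8: x = -12 + (5) = -7, y = 10 + (-6) = 4 -> no discrepancy
No step deviates from the rules.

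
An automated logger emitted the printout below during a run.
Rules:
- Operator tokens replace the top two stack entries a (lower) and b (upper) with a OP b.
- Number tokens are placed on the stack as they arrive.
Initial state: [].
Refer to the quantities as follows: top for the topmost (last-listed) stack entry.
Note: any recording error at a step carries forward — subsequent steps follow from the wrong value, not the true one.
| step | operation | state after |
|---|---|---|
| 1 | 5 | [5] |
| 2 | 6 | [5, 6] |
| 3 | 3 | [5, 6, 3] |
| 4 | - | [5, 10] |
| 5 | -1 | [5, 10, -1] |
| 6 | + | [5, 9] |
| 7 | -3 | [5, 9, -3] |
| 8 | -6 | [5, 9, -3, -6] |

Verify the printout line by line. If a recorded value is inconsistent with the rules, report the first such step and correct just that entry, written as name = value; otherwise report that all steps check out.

Step 1: push 5: top = 5 — consistent with the printout.
Step 2: push 6: top = 6 — matches.
Step 3: push 3: top = 3 — matches.
Step 4: 6 - 3 = 3 — the entry is off here.
The audit stops at step 4: the recorded entry is wrong and should be top = 3.

step 4, top = 3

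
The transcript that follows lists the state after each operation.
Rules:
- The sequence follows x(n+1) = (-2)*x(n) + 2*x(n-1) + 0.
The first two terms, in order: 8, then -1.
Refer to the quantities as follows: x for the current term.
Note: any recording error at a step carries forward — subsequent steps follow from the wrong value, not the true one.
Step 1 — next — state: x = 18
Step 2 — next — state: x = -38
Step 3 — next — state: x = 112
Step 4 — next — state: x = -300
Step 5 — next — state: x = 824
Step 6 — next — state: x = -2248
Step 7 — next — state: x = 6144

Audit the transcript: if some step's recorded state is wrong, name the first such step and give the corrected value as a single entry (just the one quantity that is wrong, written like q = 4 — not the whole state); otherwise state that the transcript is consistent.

no error

step 1: x = -2*(-1) + (2)*(8) + (0) = 18 -> same as recorded
step 2: x = -2*(18) + (2)*(-1) + (0) = -38 -> confirmed correct
step 3: x = -2*(-38) + (2)*(18) + (0) = 112 -> consistent with the transcript
step 4: x = -2*(112) + (2)*(-38) + (0) = -300 -> exactly as logged
step 5: x = -2*(-300) + (2)*(112) + (0) = 824 -> exactly as logged
step 6: x = -2*(824) + (2)*(-300) + (0) = -2248 -> no discrepancy
step 7: x = -2*(-2248) + (2)*(824) + (0) = 6144 -> consistent with the transcript
The recomputation confirms every line.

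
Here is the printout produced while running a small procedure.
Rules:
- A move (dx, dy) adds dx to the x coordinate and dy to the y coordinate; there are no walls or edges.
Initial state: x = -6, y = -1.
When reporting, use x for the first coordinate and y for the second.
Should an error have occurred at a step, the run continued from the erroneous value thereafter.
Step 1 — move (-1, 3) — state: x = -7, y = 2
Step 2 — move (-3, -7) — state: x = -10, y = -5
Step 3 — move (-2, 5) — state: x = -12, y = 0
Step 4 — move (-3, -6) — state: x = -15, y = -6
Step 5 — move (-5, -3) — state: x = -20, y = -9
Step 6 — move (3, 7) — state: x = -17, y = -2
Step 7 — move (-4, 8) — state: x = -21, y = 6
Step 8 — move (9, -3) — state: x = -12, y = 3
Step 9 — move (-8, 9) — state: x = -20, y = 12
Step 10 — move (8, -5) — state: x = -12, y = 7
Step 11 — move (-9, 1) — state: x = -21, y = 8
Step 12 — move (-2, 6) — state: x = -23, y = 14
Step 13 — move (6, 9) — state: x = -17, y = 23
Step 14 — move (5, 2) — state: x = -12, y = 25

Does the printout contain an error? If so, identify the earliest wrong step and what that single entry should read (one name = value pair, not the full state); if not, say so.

Step 1: x = -6 + (-1) = -7, y = -1 + (3) = 2 — in agreement.
Step 2: x = -7 + (-3) = -10, y = 2 + (-7) = -5 — consistent with the printout.
Step 3: x = -10 + (-2) = -12, y = -5 + (5) = 0 — checks out.
Step 4: x = -12 + (-3) = -15, y = 0 + (-6) = -6 — same as recorded.
Step 5: x = -15 + (-5) = -20, y = -6 + (-3) = -9 — confirmed correct.
Step 6: x = -20 + (3) = -17, y = -9 + (7) = -2 — no discrepancy.
Step 7: x = -17 + (-4) = -21, y = -2 + (8) = 6 — consistent with the printout.
Step 8: x = -21 + (9) = -12, y = 6 + (-3) = 3 — in agreement.
Step 9: x = -12 + (-8) = -20, y = 3 + (9) = 12 — checks out.
Step 10: x = -20 + (8) = -12, y = 12 + (-5) = 7 — verified.
Step 11: x = -12 + (-9) = -21, y = 7 + (1) = 8 — agrees with the printout.
Step 12: x = -21 + (-2) = -23, y = 8 + (6) = 14 — agrees with the printout.
Step 13: x = -23 + (6) = -17, y = 14 + (9) = 23 — consistent with the printout.
Step 14: x = -17 + (5) = -12, y = 23 + (2) = 25 — agrees with the printout.
Each recorded entry agrees with the recomputation.

no error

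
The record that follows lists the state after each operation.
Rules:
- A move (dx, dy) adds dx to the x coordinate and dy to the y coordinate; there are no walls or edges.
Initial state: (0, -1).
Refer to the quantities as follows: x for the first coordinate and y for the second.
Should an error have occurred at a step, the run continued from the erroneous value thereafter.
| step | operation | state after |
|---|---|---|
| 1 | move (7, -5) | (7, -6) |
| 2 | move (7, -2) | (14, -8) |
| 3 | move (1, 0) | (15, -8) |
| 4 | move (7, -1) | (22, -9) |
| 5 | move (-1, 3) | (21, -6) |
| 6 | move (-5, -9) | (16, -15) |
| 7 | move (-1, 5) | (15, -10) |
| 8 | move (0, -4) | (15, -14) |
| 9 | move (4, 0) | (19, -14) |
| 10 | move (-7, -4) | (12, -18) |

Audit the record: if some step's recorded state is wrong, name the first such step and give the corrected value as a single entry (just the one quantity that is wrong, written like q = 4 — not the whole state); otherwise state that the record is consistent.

no error

1. x = 0 + (7) = 7, y = -1 + (-5) = -6 (no discrepancy)
2. x = 7 + (7) = 14, y = -6 + (-2) = -8 (consistent with the record)
3. x = 14 + (1) = 15, y = -8 + (0) = -8 (agrees with the record)
4. x = 15 + (7) = 22, y = -8 + (-1) = -9 (checks out)
5. x = 22 + (-1) = 21, y = -9 + (3) = -6 (matches)
6. x = 21 + (-5) = 16, y = -6 + (-9) = -15 (checks out)
7. x = 16 + (-1) = 15, y = -15 + (5) = -10 (no discrepancy)
8. x = 15 + (0) = 15, y = -10 + (-4) = -14 (no discrepancy)
9. x = 15 + (4) = 19, y = -14 + (0) = -14 (confirmed correct)
10. x = 19 + (-7) = 12, y = -14 + (-4) = -18 (confirmed correct)
Every step is consistent.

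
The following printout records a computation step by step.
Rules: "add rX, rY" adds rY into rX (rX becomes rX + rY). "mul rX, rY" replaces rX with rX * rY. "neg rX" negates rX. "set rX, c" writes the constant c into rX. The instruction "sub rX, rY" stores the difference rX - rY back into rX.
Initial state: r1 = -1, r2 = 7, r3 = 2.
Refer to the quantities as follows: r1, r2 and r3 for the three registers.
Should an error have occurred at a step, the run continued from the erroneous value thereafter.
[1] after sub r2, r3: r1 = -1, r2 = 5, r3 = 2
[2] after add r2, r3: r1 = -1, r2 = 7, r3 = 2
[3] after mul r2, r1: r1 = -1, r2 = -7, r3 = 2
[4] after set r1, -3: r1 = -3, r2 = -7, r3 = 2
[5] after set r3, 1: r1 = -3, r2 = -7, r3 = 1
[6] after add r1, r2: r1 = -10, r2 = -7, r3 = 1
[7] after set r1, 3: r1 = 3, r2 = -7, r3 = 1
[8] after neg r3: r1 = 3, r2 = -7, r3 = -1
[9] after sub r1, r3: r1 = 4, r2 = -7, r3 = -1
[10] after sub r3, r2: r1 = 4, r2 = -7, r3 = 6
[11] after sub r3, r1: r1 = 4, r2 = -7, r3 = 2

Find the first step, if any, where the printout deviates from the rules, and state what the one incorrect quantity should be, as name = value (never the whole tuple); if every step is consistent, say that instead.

step 1: r2 = 7 - 2 = 5 -> consistent with the printout
step 2: r2 = 5 + 2 = 7 -> agrees with the printout
step 3: r2 = 7 * -1 = -7 -> checks out
step 4: r1 = -3 -> checks out
step 5: r3 = 1 -> matches
step 6: r1 = -3 + -7 = -10 -> confirmed correct
step 7: r1 = 3 -> no discrepancy
step 8: r3 = -(1) = -1 -> agrees with the printout
step 9: r1 = 3 - -1 = 4 -> matches
step 10: r3 = -1 - -7 = 6 -> consistent with the printout
step 11: r3 = 6 - 4 = 2 -> exactly as logged
No step deviates from the rules.

no error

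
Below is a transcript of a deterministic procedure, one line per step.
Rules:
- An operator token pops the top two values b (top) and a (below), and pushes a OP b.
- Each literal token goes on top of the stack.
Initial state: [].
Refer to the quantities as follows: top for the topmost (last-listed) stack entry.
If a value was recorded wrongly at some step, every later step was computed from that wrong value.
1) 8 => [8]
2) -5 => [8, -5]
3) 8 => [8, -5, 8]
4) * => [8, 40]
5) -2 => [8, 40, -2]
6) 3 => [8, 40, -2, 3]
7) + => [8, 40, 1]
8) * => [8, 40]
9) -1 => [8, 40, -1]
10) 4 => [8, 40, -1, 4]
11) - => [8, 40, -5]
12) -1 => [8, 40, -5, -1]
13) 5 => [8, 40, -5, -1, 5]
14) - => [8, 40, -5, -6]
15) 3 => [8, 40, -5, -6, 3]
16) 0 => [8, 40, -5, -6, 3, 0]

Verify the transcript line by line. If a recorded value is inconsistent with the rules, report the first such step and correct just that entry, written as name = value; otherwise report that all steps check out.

step 4, top = -40

step 1: push 8: top = 8 -> exactly as logged
step 2: push -5: top = -5 -> matches
step 3: push 8: top = 8 -> exactly as logged
step 4: -5 * 8 = -40 -> first mismatch against the transcript
The audit stops at step 4: the recorded entry is wrong and should be top = -40.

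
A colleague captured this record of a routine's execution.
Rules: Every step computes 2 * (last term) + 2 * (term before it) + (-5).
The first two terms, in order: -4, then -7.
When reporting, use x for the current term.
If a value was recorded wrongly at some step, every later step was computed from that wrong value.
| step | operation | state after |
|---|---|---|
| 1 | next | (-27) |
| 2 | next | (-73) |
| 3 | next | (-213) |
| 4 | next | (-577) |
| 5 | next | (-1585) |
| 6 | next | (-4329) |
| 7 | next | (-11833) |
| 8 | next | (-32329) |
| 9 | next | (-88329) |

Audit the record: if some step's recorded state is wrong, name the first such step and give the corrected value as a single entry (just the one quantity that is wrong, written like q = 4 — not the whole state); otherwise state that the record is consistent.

1. x = 2*(-7) + (2)*(-4) + (-5) = -27 (exactly as logged)
2. x = 2*(-27) + (2)*(-7) + (-5) = -73 (agrees with the record)
3. x = 2*(-73) + (2)*(-27) + (-5) = -205 (the entry is off here)
The earliest wrong entry is at step 3: it should read x = -205.

step 3, x = -205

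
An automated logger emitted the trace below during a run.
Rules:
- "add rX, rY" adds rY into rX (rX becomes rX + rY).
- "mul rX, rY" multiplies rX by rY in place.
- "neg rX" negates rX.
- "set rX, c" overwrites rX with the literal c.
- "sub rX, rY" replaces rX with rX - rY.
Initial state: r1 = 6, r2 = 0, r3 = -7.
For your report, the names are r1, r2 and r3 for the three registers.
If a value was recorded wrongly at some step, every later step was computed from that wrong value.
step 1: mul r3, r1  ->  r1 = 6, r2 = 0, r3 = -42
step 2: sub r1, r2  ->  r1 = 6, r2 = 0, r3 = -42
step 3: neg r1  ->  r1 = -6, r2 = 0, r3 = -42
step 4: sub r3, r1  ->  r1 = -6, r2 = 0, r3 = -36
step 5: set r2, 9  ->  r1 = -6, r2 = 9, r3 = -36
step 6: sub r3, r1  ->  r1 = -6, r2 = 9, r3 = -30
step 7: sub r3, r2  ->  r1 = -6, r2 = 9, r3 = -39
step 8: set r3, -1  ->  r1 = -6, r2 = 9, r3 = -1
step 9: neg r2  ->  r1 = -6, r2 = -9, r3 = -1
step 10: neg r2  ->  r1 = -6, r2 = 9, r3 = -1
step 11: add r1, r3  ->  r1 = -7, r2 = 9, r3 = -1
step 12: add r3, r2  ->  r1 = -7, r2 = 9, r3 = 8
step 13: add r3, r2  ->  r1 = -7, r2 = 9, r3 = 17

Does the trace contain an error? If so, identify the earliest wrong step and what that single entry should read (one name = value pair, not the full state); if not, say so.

no error

Recomputing the run from the initial state:
step 1: r1 = 6, r2 = 0, r3 = -42
step 2: r1 = 6, r2 = 0, r3 = -42
step 3: r1 = -6, r2 = 0, r3 = -42
step 4: r1 = -6, r2 = 0, r3 = -36
step 5: r1 = -6, r2 = 9, r3 = -36
step 6: r1 = -6, r2 = 9, r3 = -30
step 7: r1 = -6, r2 = 9, r3 = -39
step 8: r1 = -6, r2 = 9, r3 = -1
step 9: r1 = -6, r2 = -9, r3 = -1
step 10: r1 = -6, r2 = 9, r3 = -1
step 11: r1 = -7, r2 = 9, r3 = -1
step 12: r1 = -7, r2 = 9, r3 = 8
step 13: r1 = -7, r2 = 9, r3 = 17
This matches the trace at every step.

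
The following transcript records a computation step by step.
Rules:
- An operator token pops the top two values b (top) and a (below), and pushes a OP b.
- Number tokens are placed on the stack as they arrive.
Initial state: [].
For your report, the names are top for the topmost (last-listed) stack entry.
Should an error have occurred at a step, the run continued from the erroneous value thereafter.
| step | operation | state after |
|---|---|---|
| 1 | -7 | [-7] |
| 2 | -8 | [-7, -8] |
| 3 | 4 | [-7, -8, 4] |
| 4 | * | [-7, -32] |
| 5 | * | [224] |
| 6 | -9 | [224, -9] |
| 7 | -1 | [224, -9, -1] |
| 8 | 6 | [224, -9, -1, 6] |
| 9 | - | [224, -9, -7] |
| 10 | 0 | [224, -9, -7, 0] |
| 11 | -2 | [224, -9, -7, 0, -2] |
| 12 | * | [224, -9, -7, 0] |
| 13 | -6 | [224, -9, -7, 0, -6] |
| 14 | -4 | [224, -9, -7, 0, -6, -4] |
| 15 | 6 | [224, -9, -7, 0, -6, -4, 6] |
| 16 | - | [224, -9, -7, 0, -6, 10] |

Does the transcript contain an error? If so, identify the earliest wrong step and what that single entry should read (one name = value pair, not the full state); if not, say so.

step 16, top = -10

Recomputing the run from the initial state:
step 1: [-7]
step 2: [-7, -8]
step 3: [-7, -8, 4]
step 4: [-7, -32]
step 5: [224]
step 6: [224, -9]
step 7: [224, -9, -1]
step 8: [224, -9, -1, 6]
step 9: [224, -9, -7]
step 10: [224, -9, -7, 0]
step 11: [224, -9, -7, 0, -2]
step 12: [224, -9, -7, 0]
step 13: [224, -9, -7, 0, -6]
step 14: [224, -9, -7, 0, -6, -4]
step 15: [224, -9, -7, 0, -6, -4, 6]
step 16: [224, -9, -7, 0, -6, -10]
The first disagreement with the transcript is at step 16, where the value should be top = -10.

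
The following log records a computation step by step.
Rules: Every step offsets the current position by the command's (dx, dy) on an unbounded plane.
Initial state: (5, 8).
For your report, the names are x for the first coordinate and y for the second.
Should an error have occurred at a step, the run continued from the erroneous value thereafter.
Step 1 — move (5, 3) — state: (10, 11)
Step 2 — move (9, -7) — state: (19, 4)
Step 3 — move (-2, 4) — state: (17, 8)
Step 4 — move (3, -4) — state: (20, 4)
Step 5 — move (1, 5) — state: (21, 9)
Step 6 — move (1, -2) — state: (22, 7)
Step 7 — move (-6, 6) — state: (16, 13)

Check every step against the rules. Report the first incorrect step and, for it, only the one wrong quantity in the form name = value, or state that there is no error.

1. x = 5 + (5) = 10, y = 8 + (3) = 11 (same as recorded)
2. x = 10 + (9) = 19, y = 11 + (-7) = 4 (exactly as logged)
3. x = 19 + (-2) = 17, y = 4 + (4) = 8 (same as recorded)
4. x = 17 + (3) = 20, y = 8 + (-4) = 4 (agrees with the log)
5. x = 20 + (1) = 21, y = 4 + (5) = 9 (same as recorded)
6. x = 21 + (1) = 22, y = 9 + (-2) = 7 (agrees with the log)
7. x = 22 + (-6) = 16, y = 7 + (6) = 13 (matches)
Every step is consistent.

no error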